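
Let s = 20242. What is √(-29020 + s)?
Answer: I*√8778 ≈ 93.691*I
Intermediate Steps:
√(-29020 + s) = √(-29020 + 20242) = √(-8778) = I*√8778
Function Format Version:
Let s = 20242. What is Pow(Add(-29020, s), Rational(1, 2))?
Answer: Mul(I, Pow(8778, Rational(1, 2))) ≈ Mul(93.691, I)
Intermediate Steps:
Pow(Add(-29020, s), Rational(1, 2)) = Pow(Add(-29020, 20242), Rational(1, 2)) = Pow(-8778, Rational(1, 2)) = Mul(I, Pow(8778, Rational(1, 2)))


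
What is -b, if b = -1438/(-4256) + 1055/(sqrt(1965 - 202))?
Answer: -719/2128 - 1055*sqrt(1763)/1763 ≈ -25.464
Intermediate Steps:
b = 719/2128 + 1055*sqrt(1763)/1763 (b = -1438*(-1/4256) + 1055/(sqrt(1763)) = 719/2128 + 1055*(sqrt(1763)/1763) = 719/2128 + 1055*sqrt(1763)/1763 ≈ 25.464)
-b = -(719/2128 + 1055*sqrt(1763)/1763) = -719/2128 - 1055*sqrt(1763)/1763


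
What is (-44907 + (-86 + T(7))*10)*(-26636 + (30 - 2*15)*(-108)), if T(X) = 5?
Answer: 1217718012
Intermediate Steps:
(-44907 + (-86 + T(7))*10)*(-26636 + (30 - 2*15)*(-108)) = (-44907 + (-86 + 5)*10)*(-26636 + (30 - 2*15)*(-108)) = (-44907 - 81*10)*(-26636 + (30 - 30)*(-108)) = (-44907 - 810)*(-26636 + 0*(-108)) = -45717*(-26636 + 0) = -45717*(-26636) = 1217718012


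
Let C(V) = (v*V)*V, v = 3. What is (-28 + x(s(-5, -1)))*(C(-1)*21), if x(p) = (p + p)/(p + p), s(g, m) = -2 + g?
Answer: -1701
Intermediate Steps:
x(p) = 1 (x(p) = (2*p)/((2*p)) = (2*p)*(1/(2*p)) = 1)
C(V) = 3*V² (C(V) = (3*V)*V = 3*V²)
(-28 + x(s(-5, -1)))*(C(-1)*21) = (-28 + 1)*((3*(-1)²)*21) = -27*3*1*21 = -81*21 = -27*63 = -1701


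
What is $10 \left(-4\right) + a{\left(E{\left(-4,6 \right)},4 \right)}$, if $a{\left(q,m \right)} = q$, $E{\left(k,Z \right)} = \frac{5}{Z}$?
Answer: $- \frac{235}{6} \approx -39.167$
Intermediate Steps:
$10 \left(-4\right) + a{\left(E{\left(-4,6 \right)},4 \right)} = 10 \left(-4\right) + \frac{5}{6} = -40 + 5 \cdot \frac{1}{6} = -40 + \frac{5}{6} = - \frac{235}{6}$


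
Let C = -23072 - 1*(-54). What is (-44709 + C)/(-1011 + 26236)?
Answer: -67727/25225 ≈ -2.6849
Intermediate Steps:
C = -23018 (C = -23072 + 54 = -23018)
(-44709 + C)/(-1011 + 26236) = (-44709 - 23018)/(-1011 + 26236) = -67727/25225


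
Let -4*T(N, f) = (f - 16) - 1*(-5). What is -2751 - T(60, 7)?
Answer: -2752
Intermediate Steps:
T(N, f) = 11/4 - f/4 (T(N, f) = -((f - 16) - 1*(-5))/4 = -((-16 + f) + 5)/4 = -(-11 + f)/4 = 11/4 - f/4)
-2751 - T(60, 7) = -2751 - (11/4 - ¼*7) = -2751 - (11/4 - 7/4) = -2751 - 1*1 = -2751 - 1 = -2752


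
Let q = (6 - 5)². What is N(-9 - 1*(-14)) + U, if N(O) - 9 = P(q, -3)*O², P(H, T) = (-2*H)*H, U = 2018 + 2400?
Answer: 4377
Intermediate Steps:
U = 4418
q = 1 (q = 1² = 1)
P(H, T) = -2*H²
N(O) = 9 - 2*O² (N(O) = 9 + (-2*1²)*O² = 9 + (-2*1)*O² = 9 - 2*O²)
N(-9 - 1*(-14)) + U = (9 - 2*(-9 - 1*(-14))²) + 4418 = (9 - 2*(-9 + 14)²) + 4418 = (9 - 2*5²) + 4418 = (9 - 2*25) + 4418 = (9 - 50) + 4418 = -41 + 4418 = 4377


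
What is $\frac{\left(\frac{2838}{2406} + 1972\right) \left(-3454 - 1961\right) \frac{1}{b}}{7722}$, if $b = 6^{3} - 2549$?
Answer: $\frac{109861325}{185235534} \approx 0.59309$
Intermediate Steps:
$b = -2333$ ($b = 216 - 2549 = -2333$)
$\frac{\left(\frac{2838}{2406} + 1972\right) \left(-3454 - 1961\right) \frac{1}{b}}{7722} = \frac{\left(\frac{2838}{2406} + 1972\right) \left(-3454 - 1961\right) \frac{1}{-2333}}{7722} = \left(2838 \cdot \frac{1}{2406} + 1972\right) \left(-5415\right) \left(- \frac{1}{2333}\right) \frac{1}{7722} = \left(\frac{473}{401} + 1972\right) \left(-5415\right) \left(- \frac{1}{2333}\right) \frac{1}{7722} = \frac{791245}{401} \left(-5415\right) \left(- \frac{1}{2333}\right) \frac{1}{7722} = \left(- \frac{4284591675}{401}\right) \left(- \frac{1}{2333}\right) \frac{1}{7722} = \frac{4284591675}{935533} \cdot \frac{1}{7722} = \frac{109861325}{185235534}$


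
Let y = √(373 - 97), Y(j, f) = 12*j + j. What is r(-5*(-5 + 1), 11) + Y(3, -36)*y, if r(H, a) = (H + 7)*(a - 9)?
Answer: 54 + 78*√69 ≈ 701.92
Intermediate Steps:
r(H, a) = (-9 + a)*(7 + H) (r(H, a) = (7 + H)*(-9 + a) = (-9 + a)*(7 + H))
Y(j, f) = 13*j
y = 2*√69 (y = √276 = 2*√69 ≈ 16.613)
r(-5*(-5 + 1), 11) + Y(3, -36)*y = (-63 - (-45)*(-5 + 1) + 7*11 - 5*(-5 + 1)*11) + (13*3)*(2*√69) = (-63 - (-45)*(-4) + 77 - 5*(-4)*11) + 39*(2*√69) = (-63 - 9*20 + 77 + 20*11) + 78*√69 = (-63 - 180 + 77 + 220) + 78*√69 = 54 + 78*√69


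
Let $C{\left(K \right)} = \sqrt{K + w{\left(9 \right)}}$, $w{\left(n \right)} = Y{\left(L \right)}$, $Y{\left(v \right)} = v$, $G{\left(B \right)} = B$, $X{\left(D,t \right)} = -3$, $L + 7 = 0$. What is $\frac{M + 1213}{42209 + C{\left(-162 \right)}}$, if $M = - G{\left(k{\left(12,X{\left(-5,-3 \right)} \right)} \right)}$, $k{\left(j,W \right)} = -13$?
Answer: $\frac{25874117}{890799925} - \frac{7969 i}{890799925} \approx 0.029046 - 8.9459 \cdot 10^{-6} i$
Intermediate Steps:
$L = -7$ ($L = -7 + 0 = -7$)
$w{\left(n \right)} = -7$
$C{\left(K \right)} = \sqrt{-7 + K}$ ($C{\left(K \right)} = \sqrt{K - 7} = \sqrt{-7 + K}$)
$M = 13$ ($M = \left(-1\right) \left(-13\right) = 13$)
$\frac{M + 1213}{42209 + C{\left(-162 \right)}} = \frac{13 + 1213}{42209 + \sqrt{-7 - 162}} = \frac{1226}{42209 + \sqrt{-169}} = \frac{1226}{42209 + 13 i} = 1226 \frac{42209 - 13 i}{1781599850} = \frac{613 \left(42209 - 13 i\right)}{890799925}$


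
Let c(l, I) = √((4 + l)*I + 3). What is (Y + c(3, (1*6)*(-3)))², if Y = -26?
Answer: (26 - I*√123)² ≈ 553.0 - 576.71*I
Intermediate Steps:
c(l, I) = √(3 + I*(4 + l)) (c(l, I) = √(I*(4 + l) + 3) = √(3 + I*(4 + l)))
(Y + c(3, (1*6)*(-3)))² = (-26 + √(3 + 4*((1*6)*(-3)) + ((1*6)*(-3))*3))² = (-26 + √(3 + 4*(6*(-3)) + (6*(-3))*3))² = (-26 + √(3 + 4*(-18) - 18*3))² = (-26 + √(3 - 72 - 54))² = (-26 + √(-123))² = (-26 + I*√123)²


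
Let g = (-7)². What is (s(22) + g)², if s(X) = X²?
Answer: 284089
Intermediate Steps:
g = 49
(s(22) + g)² = (22² + 49)² = (484 + 49)² = 533² = 284089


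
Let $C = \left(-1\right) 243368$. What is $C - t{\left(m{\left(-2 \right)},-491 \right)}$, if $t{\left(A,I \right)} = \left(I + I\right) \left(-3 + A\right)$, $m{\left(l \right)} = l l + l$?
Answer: $-244350$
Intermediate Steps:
$m{\left(l \right)} = l + l^{2}$ ($m{\left(l \right)} = l^{2} + l = l + l^{2}$)
$C = -243368$
$t{\left(A,I \right)} = 2 I \left(-3 + A\right)$
$C - t{\left(m{\left(-2 \right)},-491 \right)} = -243368 - 2 \left(-491\right) \left(-3 - 2 \left(1 - 2\right)\right) = -243368 - 2 \left(-491\right) \left(-3 - -2\right) = -243368 - 2 \left(-491\right) \left(-3 + 2\right) = -243368 - 2 \left(-491\right) \left(-1\right) = -243368 - 982 = -244350$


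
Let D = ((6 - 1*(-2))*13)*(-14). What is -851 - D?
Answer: 605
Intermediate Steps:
D = -1456 (D = ((6 + 2)*13)*(-14) = (8*13)*(-14) = 104*(-14) = -1456)
-851 - D = -851 - 1*(-1456) = -851 + 1456 = 605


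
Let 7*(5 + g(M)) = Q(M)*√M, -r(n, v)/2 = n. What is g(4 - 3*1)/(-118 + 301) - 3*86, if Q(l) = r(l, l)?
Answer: -330535/1281 ≈ -258.03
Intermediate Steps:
r(n, v) = -2*n
Q(l) = -2*l
g(M) = -5 - 2*M^(3/2)/7 (g(M) = -5 + ((-2*M)*√M)/7 = -5 + (-2*M^(3/2))/7 = -5 - 2*M^(3/2)/7)
g(4 - 3*1)/(-118 + 301) - 3*86 = (-5 - 2*(4 - 3*1)^(3/2)/7)/(-118 + 301) - 3*86 = (-5 - 2*(4 - 3)^(3/2)/7)/183 - 258 = (-5 - 2*1^(3/2)/7)/183 - 258 = (-5 - 2/7*1)/183 - 258 = (-5 - 2/7)/183 - 258 = (1/183)*(-37/7) - 258 = -37/1281 - 258 = -330535/1281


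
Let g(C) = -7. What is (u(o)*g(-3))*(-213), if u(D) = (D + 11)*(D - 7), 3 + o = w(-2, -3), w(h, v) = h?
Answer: -107352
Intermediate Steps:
o = -5 (o = -3 - 2 = -5)
u(D) = (-7 + D)*(11 + D) (u(D) = (11 + D)*(-7 + D) = (-7 + D)*(11 + D))
(u(o)*g(-3))*(-213) = ((-77 + (-5)² + 4*(-5))*(-7))*(-213) = ((-77 + 25 - 20)*(-7))*(-213) = -72*(-7)*(-213) = 504*(-213) = -107352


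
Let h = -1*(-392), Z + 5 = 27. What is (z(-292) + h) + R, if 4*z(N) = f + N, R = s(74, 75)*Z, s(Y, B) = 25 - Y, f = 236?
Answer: -700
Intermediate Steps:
Z = 22 (Z = -5 + 27 = 22)
R = -1078 (R = (25 - 1*74)*22 = (25 - 74)*22 = -49*22 = -1078)
z(N) = 59 + N/4 (z(N) = (236 + N)/4 = 59 + N/4)
h = 392
(z(-292) + h) + R = ((59 + (¼)*(-292)) + 392) - 1078 = ((59 - 73) + 392) - 1078 = (-14 + 392) - 1078 = 378 - 1078 = -700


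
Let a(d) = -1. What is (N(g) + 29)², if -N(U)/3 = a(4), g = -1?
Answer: 1024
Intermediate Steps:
N(U) = 3 (N(U) = -3*(-1) = 3)
(N(g) + 29)² = (3 + 29)² = 32² = 1024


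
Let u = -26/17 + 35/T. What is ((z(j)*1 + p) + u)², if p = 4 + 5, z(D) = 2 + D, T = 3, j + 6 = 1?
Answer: 677329/2601 ≈ 260.41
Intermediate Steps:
j = -5 (j = -6 + 1 = -5)
u = 517/51 (u = -26/17 + 35/3 = 517/51 ≈ 10.137)
p = 9
((z(j)*1 + p) + u)² = (((2 - 5)*1 + 9) + 517/51)² = ((-3*1 + 9) + 517/51)² = ((-3 + 9) + 517/51)² = (6 + 517/51)² = (823/51)² = 677329/2601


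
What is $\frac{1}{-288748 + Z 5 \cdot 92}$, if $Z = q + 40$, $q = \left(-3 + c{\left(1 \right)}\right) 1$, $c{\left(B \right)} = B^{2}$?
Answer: $- \frac{1}{271268} \approx -3.6864 \cdot 10^{-6}$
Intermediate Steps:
$q = -2$ ($q = \left(-3 + 1^{2}\right) 1 = \left(-3 + 1\right) 1 = \left(-2\right) 1 = -2$)
$Z = 38$ ($Z = -2 + 40 = 38$)
$\frac{1}{-288748 + Z 5 \cdot 92} = \frac{1}{-288748 + 38 \cdot 5 \cdot 92} = \frac{1}{-288748 + 190 \cdot 92} = \frac{1}{-288748 + 17480} = \frac{1}{-271268} = - \frac{1}{271268}$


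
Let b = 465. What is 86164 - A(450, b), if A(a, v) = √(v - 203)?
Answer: 86164 - √262 ≈ 86148.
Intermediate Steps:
A(a, v) = √(-203 + v)
86164 - A(450, b) = 86164 - √(-203 + 465) = 86164 - √262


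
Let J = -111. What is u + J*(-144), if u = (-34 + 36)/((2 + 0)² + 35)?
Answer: 623378/39 ≈ 15984.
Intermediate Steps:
u = 2/39 (u = 2/(2² + 35) = 2/(4 + 35) = 2/39 ≈ 0.051282)
u + J*(-144) = 2/39 - 111*(-144) = 2/39 + 15984 = 623378/39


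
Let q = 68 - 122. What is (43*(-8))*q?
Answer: 18576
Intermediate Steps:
q = -54
(43*(-8))*q = (43*(-8))*(-54) = -344*(-54) = 18576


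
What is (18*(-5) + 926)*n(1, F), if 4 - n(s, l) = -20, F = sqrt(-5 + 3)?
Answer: 20064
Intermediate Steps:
F = I*sqrt(2) (F = sqrt(-2) = I*sqrt(2) ≈ 1.4142*I)
n(s, l) = 24 (n(s, l) = 4 - 1*(-20) = 4 + 20 = 24)
(18*(-5) + 926)*n(1, F) = (18*(-5) + 926)*24 = (-90 + 926)*24 = 836*24 = 20064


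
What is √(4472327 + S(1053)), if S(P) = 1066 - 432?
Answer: √4472961 ≈ 2114.9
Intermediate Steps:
S(P) = 634
√(4472327 + S(1053)) = √(4472327 + 634) = √4472961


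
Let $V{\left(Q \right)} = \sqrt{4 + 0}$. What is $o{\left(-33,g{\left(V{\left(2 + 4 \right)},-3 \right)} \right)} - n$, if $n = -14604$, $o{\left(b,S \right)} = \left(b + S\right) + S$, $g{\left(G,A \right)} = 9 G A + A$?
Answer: $14457$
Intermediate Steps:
$V{\left(Q \right)} = 2$ ($V{\left(Q \right)} = \sqrt{4} = 2$)
$g{\left(G,A \right)} = A + 9 A G$ ($g{\left(G,A \right)} = 9 A G + A = A + 9 A G$)
$o{\left(b,S \right)} = b + 2 S$ ($o{\left(b,S \right)} = \left(S + b\right) + S = b + 2 S$)
$o{\left(-33,g{\left(V{\left(2 + 4 \right)},-3 \right)} \right)} - n = \left(-33 + 2 \left(- 3 \left(1 + 9 \cdot 2\right)\right)\right) - -14604 = \left(-33 + 2 \left(- 3 \left(1 + 18\right)\right)\right) + 14604 = \left(-33 + 2 \left(\left(-3\right) 19\right)\right) + 14604 = \left(-33 + 2 \left(-57\right)\right) + 14604 = \left(-33 - 114\right) + 14604 = -147 + 14604 = 14457$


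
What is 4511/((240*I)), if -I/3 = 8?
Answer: -4511/5760 ≈ -0.78316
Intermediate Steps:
I = -24 (I = -3*8 = -24)
4511/((240*I)) = 4511/((240*(-24))) = 4511/(-5760) = 4511*(-1/5760) = -4511/5760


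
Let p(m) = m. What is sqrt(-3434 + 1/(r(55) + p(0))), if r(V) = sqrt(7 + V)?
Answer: sqrt(-13200296 + 62*sqrt(62))/62 ≈ 58.599*I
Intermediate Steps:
sqrt(-3434 + 1/(r(55) + p(0))) = sqrt(-3434 + 1/(sqrt(7 + 55) + 0)) = sqrt(-3434 + 1/(sqrt(62) + 0)) = sqrt(-3434 + 1/(sqrt(62))) = sqrt(-3434 + sqrt(62)/62)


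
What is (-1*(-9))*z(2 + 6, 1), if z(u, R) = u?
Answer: 72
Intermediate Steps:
(-1*(-9))*z(2 + 6, 1) = (-1*(-9))*(2 + 6) = 9*8 = 72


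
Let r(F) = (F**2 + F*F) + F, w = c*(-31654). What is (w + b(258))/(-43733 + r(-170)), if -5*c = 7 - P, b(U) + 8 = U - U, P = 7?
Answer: -8/13897 ≈ -0.00057566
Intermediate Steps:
b(U) = -8 (b(U) = -8 + (U - U) = -8 + 0 = -8)
c = 0 (c = -(7 - 1*7)/5 = -(7 - 7)/5 = -1/5*0 = 0)
w = 0 (w = 0*(-31654) = 0)
r(F) = F + 2*F**2 (r(F) = (F**2 + F**2) + F = 2*F**2 + F = F + 2*F**2)
(w + b(258))/(-43733 + r(-170)) = (0 - 8)/(-43733 - 170*(1 + 2*(-170))) = -8/(-43733 - 170*(1 - 340)) = -8/(-43733 - 170*(-339)) = -8/(-43733 + 57630) = -8/13897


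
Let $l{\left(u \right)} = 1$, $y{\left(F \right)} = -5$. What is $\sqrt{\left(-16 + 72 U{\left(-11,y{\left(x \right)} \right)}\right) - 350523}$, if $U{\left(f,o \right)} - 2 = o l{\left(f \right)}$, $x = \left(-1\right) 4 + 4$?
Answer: $i \sqrt{350755} \approx 592.25 i$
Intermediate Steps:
$x = 0$ ($x = -4 + 4 = 0$)
$U{\left(f,o \right)} = 2 + o$ ($U{\left(f,o \right)} = 2 + o 1 = 2 + o$)
$\sqrt{\left(-16 + 72 U{\left(-11,y{\left(x \right)} \right)}\right) - 350523} = \sqrt{\left(-16 + 72 \left(2 - 5\right)\right) - 350523} = \sqrt{\left(-16 + 72 \left(-3\right)\right) - 350523} = \sqrt{\left(-16 - 216\right) - 350523} = \sqrt{-232 - 350523} = \sqrt{-350755} = i \sqrt{350755}$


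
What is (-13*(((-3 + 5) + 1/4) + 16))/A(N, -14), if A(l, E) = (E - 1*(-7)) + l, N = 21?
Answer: -949/56 ≈ -16.946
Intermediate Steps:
A(l, E) = 7 + E + l (A(l, E) = (E + 7) + l = (7 + E) + l = 7 + E + l)
(-13*(((-3 + 5) + 1/4) + 16))/A(N, -14) = (-13*(((-3 + 5) + 1/4) + 16))/(7 - 14 + 21) = -13*((2 + ¼) + 16)/14 = -13*(9/4 + 16)*(1/14) = -13*73/4*(1/14) = -949/4*1/14 = -949/56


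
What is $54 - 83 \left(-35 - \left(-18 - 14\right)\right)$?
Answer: $303$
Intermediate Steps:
$54 - 83 \left(-35 - \left(-18 - 14\right)\right) = 54 - 83 \left(-35 - -32\right) = 54 - 83 \left(-35 + 32\right) = 54 - -249 = 54 + 249 = 303$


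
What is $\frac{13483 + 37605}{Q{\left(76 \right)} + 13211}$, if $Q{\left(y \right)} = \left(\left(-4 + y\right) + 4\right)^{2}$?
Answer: $\frac{51088}{18987} \approx 2.6907$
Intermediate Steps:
$Q{\left(y \right)} = y^{2}$
$\frac{13483 + 37605}{Q{\left(76 \right)} + 13211} = \frac{13483 + 37605}{76^{2} + 13211} = \frac{51088}{5776 + 13211} = \frac{51088}{18987}$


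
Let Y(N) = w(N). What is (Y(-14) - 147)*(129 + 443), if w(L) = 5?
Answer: -81224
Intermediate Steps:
Y(N) = 5
(Y(-14) - 147)*(129 + 443) = (5 - 147)*(129 + 443) = -142*572 = -81224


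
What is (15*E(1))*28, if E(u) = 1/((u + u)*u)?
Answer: 210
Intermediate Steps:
E(u) = 1/(2*u²) (E(u) = 1/(((2*u))*u) = (1/(2*u))/u = 1/(2*u²))
(15*E(1))*28 = (15*((½)/1²))*28 = (15*((½)*1))*28 = (15*(½))*28 = (15/2)*28 = 210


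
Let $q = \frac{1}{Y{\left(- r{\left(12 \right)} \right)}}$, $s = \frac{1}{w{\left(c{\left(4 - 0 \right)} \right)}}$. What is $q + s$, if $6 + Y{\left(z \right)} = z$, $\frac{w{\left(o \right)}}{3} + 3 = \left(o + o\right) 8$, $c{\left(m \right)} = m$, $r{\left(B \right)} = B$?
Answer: $- \frac{55}{1098} \approx -0.050091$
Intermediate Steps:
$w{\left(o \right)} = -9 + 48 o$ ($w{\left(o \right)} = -9 + 3 \left(o + o\right) 8 = -9 + 3 \cdot 2 o 8 = -9 + 3 \cdot 16 o = -9 + 48 o$)
$Y{\left(z \right)} = -6 + z$
$s = \frac{1}{183}$ ($s = \frac{1}{-9 + 48 \left(4 - 0\right)} = \frac{1}{-9 + 48 \left(4 + 0\right)} = \frac{1}{-9 + 48 \cdot 4} = \frac{1}{-9 + 192} = \frac{1}{183} \approx 0.0054645$)
$q = - \frac{1}{18}$ ($q = \frac{1}{-6 - 12} = \frac{1}{-18} = - \frac{1}{18} \approx -0.055556$)
$q + s = - \frac{1}{18} + \frac{1}{183} = - \frac{55}{1098}$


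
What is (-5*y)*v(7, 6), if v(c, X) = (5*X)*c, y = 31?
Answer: -32550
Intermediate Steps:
v(c, X) = 5*X*c
(-5*y)*v(7, 6) = (-5*31)*(5*6*7) = -155*210 = -32550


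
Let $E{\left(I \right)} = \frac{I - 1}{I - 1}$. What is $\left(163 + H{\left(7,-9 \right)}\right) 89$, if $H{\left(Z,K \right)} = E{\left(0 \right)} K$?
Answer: $13706$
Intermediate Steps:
$E{\left(I \right)} = 1$ ($E{\left(I \right)} = \frac{-1 + I}{-1 + I} = 1$)
$H{\left(Z,K \right)} = K$ ($H{\left(Z,K \right)} = 1 K = K$)
$\left(163 + H{\left(7,-9 \right)}\right) 89 = \left(163 - 9\right) 89 = 154 \cdot 89 = 13706$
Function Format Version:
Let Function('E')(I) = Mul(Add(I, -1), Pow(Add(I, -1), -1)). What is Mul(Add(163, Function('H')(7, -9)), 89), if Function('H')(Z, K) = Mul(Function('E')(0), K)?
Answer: 13706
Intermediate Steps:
Function('E')(I) = 1 (Function('E')(I) = Mul(Add(-1, I), Pow(Add(-1, I), -1)) = 1)
Function('H')(Z, K) = K (Function('H')(Z, K) = Mul(1, K) = K)
Mul(Add(163, Function('H')(7, -9)), 89) = Mul(Add(163, -9), 89) = Mul(154, 89) = 13706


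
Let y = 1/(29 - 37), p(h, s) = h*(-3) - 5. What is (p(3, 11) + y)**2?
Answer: 12769/64 ≈ 199.52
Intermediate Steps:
p(h, s) = -5 - 3*h (p(h, s) = -3*h - 5 = -5 - 3*h)
y = -1/8 (y = 1/(-8) = -1/8 ≈ -0.12500)
(p(3, 11) + y)**2 = ((-5 - 3*3) - 1/8)**2 = ((-5 - 9) - 1/8)**2 = (-14 - 1/8)**2 = (-113/8)**2 = 12769/64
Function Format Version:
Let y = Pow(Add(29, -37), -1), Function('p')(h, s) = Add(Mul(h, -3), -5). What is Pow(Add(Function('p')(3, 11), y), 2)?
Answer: Rational(12769, 64) ≈ 199.52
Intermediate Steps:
Function('p')(h, s) = Add(-5, Mul(-3, h)) (Function('p')(h, s) = Add(Mul(-3, h), -5) = Add(-5, Mul(-3, h)))
y = Rational(-1, 8) (y = Pow(-8, -1) = Rational(-1, 8) ≈ -0.12500)
Pow(Add(Function('p')(3, 11), y), 2) = Pow(Add(Add(-5, Mul(-3, 3)), Rational(-1, 8)), 2) = Pow(Add(Add(-5, -9), Rational(-1, 8)), 2) = Pow(Add(-14, Rational(-1, 8)), 2) = Pow(Rational(-113, 8), 2) = Rational(12769, 64)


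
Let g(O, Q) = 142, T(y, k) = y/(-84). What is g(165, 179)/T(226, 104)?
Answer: -5964/113 ≈ -52.779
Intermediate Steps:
T(y, k) = -y/84 (T(y, k) = y*(-1/84) = -y/84)
g(165, 179)/T(226, 104) = 142/((-1/84*226)) = 142/(-113/42) = 142*(-42/113) = -5964/113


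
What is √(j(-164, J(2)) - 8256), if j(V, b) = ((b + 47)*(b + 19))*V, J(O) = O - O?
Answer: 2*I*√38677 ≈ 393.33*I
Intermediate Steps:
J(O) = 0
j(V, b) = V*(19 + b)*(47 + b) (j(V, b) = ((47 + b)*(19 + b))*V = ((19 + b)*(47 + b))*V = V*(19 + b)*(47 + b))
√(j(-164, J(2)) - 8256) = √(-164*(893 + 0² + 66*0) - 8256) = √(-164*(893 + 0 + 0) - 8256) = √(-164*893 - 8256) = √(-146452 - 8256) = √(-154708) = 2*I*√38677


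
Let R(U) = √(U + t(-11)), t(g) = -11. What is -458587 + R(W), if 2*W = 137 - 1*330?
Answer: -458587 + I*√430/2 ≈ -4.5859e+5 + 10.368*I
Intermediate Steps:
W = -193/2 (W = (137 - 1*330)/2 = (137 - 330)/2 = (½)*(-193) = -193/2 ≈ -96.500)
R(U) = √(-11 + U) (R(U) = √(U - 11) = √(-11 + U))
-458587 + R(W) = -458587 + √(-11 - 193/2) = -458587 + √(-215/2) = -458587 + I*√430/2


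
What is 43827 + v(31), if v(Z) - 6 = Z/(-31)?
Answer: 43832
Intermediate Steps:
v(Z) = 6 - Z/31 (v(Z) = 6 + Z/(-31) = 6 + Z*(-1/31) = 6 - Z/31)
43827 + v(31) = 43827 + (6 - 1/31*31) = 43827 + (6 - 1) = 43827 + 5 = 43832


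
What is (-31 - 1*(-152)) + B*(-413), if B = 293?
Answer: -120888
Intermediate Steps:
(-31 - 1*(-152)) + B*(-413) = (-31 - 1*(-152)) + 293*(-413) = (-31 + 152) - 121009 = 121 - 121009 = -120888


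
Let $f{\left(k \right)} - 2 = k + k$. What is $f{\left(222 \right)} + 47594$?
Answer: $48040$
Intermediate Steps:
$f{\left(k \right)} = 2 + 2 k$ ($f{\left(k \right)} = 2 + \left(k + k\right) = 2 + 2 k$)
$f{\left(222 \right)} + 47594 = \left(2 + 2 \cdot 222\right) + 47594 = \left(2 + 444\right) + 47594 = 446 + 47594 = 48040$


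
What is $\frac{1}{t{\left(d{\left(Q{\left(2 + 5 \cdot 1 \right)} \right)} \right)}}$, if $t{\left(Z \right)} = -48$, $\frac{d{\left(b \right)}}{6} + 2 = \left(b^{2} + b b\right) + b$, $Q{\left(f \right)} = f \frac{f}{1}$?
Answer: $- \frac{1}{48} \approx -0.020833$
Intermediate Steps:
$Q{\left(f \right)} = f^{2}$ ($Q{\left(f \right)} = f f 1 = f f = f^{2}$)
$d{\left(b \right)} = -12 + 6 b + 12 b^{2}$ ($d{\left(b \right)} = -12 + 6 \left(\left(b^{2} + b b\right) + b\right) = -12 + 6 \left(\left(b^{2} + b^{2}\right) + b\right) = -12 + 6 \left(2 b^{2} + b\right) = -12 + 6 \left(b + 2 b^{2}\right) = -12 + \left(6 b + 12 b^{2}\right) = -12 + 6 b + 12 b^{2}$)
$\frac{1}{t{\left(d{\left(Q{\left(2 + 5 \cdot 1 \right)} \right)} \right)}} = \frac{1}{-48} = - \frac{1}{48}$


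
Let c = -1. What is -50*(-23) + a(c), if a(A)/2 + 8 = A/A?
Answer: 1136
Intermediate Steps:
a(A) = -14 (a(A) = -16 + 2*(A/A) = -16 + 2*1 = -16 + 2 = -14)
-50*(-23) + a(c) = -50*(-23) - 14 = 1150 - 14 = 1136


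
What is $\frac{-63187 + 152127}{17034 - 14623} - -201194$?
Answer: $\frac{485167674}{2411} \approx 2.0123 \cdot 10^{5}$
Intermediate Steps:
$\frac{-63187 + 152127}{17034 - 14623} - -201194 = \frac{88940}{2411} + 201194 = \frac{485167674}{2411}$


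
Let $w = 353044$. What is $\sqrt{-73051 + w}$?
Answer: $\sqrt{279993} \approx 529.14$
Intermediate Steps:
$\sqrt{-73051 + w} = \sqrt{-73051 + 353044} = \sqrt{279993}$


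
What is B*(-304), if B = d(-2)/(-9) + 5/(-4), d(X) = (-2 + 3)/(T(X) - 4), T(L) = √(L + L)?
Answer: 16796/45 - 152*I/45 ≈ 373.24 - 3.3778*I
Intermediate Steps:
T(L) = √2*√L (T(L) = √(2*L) = √2*√L)
d(X) = 1/(-4 + √2*√X) (d(X) = (-2 + 3)/(√2*√X - 4) = 1/(-4 + √2*√X))
B = -5/4 - (-4 - 2*I)/180 (B = 1/(-4 + √2*√(-2)*(-9)) + 5/(-4) = -⅑/(-4 + √2*(I*√2)) + 5*(-¼) = -⅑/(-4 + 2*I) - 5/4 = ((-4 - 2*I)/20)*(-⅑) - 5/4 = -(-4 - 2*I)/180 - 5/4 = -5/4 - (-4 - 2*I)/180 ≈ -1.2278 + 0.011111*I)
B*(-304) = (-221/180 + I/90)*(-304) = 16796/45 - 152*I/45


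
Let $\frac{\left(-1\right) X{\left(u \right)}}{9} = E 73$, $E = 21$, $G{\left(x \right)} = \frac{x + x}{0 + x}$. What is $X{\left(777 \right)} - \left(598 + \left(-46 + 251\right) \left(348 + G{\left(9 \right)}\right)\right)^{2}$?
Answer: $-5234246901$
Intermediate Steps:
$G{\left(x \right)} = 2$ ($G{\left(x \right)} = \frac{2 x}{x} = 2$)
$X{\left(u \right)} = -13797$ ($X{\left(u \right)} = - 9 \cdot 21 \cdot 73 = \left(-9\right) 1533 = -13797$)
$X{\left(777 \right)} - \left(598 + \left(-46 + 251\right) \left(348 + G{\left(9 \right)}\right)\right)^{2} = -13797 - \left(598 + \left(-46 + 251\right) \left(348 + 2\right)\right)^{2} = -13797 - \left(598 + 205 \cdot 350\right)^{2} = -13797 - \left(598 + 71750\right)^{2} = -13797 - 72348^{2} = -13797 - 5234233104 = -5234246901$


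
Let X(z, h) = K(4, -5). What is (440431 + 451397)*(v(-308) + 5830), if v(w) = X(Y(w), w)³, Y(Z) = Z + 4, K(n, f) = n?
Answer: 5256434232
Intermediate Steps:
Y(Z) = 4 + Z
X(z, h) = 4
v(w) = 64 (v(w) = 4³ = 64)
(440431 + 451397)*(v(-308) + 5830) = (440431 + 451397)*(64 + 5830) = 891828*5894 = 5256434232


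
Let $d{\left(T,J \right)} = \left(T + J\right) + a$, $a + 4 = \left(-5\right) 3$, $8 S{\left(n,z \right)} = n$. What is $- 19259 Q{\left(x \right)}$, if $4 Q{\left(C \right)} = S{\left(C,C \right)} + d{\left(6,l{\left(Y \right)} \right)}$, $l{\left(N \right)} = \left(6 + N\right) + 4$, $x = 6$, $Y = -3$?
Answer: $\frac{404439}{16} \approx 25277.0$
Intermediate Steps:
$S{\left(n,z \right)} = \frac{n}{8}$
$l{\left(N \right)} = 10 + N$
$a = -19$ ($a = -4 - 15 = -19$)
$d{\left(T,J \right)} = -19 + J + T$ ($d{\left(T,J \right)} = \left(T + J\right) - 19 = \left(J + T\right) - 19 = -19 + J + T$)
$Q{\left(C \right)} = - \frac{3}{2} + \frac{C}{32}$ ($Q{\left(C \right)} = \frac{\frac{C}{8} + \left(-19 + \left(10 - 3\right) + 6\right)}{4} = \frac{\frac{C}{8} + \left(-19 + 7 + 6\right)}{4} = \frac{\frac{C}{8} - 6}{4} = \frac{-6 + \frac{C}{8}}{4} = - \frac{3}{2} + \frac{C}{32}$)
$- 19259 Q{\left(x \right)} = - 19259 \left(- \frac{3}{2} + \frac{1}{32} \cdot 6\right) = - 19259 \left(- \frac{3}{2} + \frac{3}{16}\right) = \left(-19259\right) \left(- \frac{21}{16}\right) = \frac{404439}{16}$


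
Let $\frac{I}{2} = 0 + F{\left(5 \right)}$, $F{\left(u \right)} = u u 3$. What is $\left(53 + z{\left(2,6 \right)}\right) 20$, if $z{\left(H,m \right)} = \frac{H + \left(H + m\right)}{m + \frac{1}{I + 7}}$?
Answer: $\frac{1030980}{943} \approx 1093.3$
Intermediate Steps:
$F{\left(u \right)} = 3 u^{2}$ ($F{\left(u \right)} = u^{2} \cdot 3 = 3 u^{2}$)
$I = 150$ ($I = 2 \left(0 + 3 \cdot 5^{2}\right) = 2 \left(0 + 3 \cdot 25\right) = 2 \left(0 + 75\right) = 2 \cdot 75 = 150$)
$z{\left(H,m \right)} = \frac{m + 2 H}{\frac{1}{157} + m}$ ($z{\left(H,m \right)} = \frac{H + \left(H + m\right)}{m + \frac{1}{150 + 7}} = \frac{m + 2 H}{m + \frac{1}{157}} = \frac{m + 2 H}{\frac{1}{157} + m}$)
$\left(53 + z{\left(2,6 \right)}\right) 20 = \left(53 + \frac{157 \left(6 + 2 \cdot 2\right)}{1 + 157 \cdot 6}\right) 20 = \left(53 + \frac{157 \left(6 + 4\right)}{1 + 942}\right) 20 = \left(53 + 157 \cdot \frac{1}{943} \cdot 10\right) 20 = \left(53 + \frac{1570}{943}\right) 20 = \frac{51549}{943} \cdot 20 = \frac{1030980}{943}$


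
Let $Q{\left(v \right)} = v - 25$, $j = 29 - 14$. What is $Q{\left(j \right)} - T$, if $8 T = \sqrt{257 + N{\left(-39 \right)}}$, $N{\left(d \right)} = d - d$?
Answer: $-10 - \frac{\sqrt{257}}{8} \approx -12.004$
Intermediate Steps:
$N{\left(d \right)} = 0$
$j = 15$
$Q{\left(v \right)} = -25 + v$
$T = \frac{\sqrt{257}}{8}$ ($T = \frac{\sqrt{257 + 0}}{8} = \frac{\sqrt{257}}{8} \approx 2.0039$)
$Q{\left(j \right)} - T = \left(-25 + 15\right) - \frac{\sqrt{257}}{8} = -10 - \frac{\sqrt{257}}{8}$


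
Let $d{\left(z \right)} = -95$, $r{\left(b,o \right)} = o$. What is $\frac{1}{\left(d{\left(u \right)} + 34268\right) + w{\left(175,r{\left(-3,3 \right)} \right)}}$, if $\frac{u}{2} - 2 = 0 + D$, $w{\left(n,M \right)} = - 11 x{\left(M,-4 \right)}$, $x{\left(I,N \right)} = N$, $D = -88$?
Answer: $\frac{1}{34217} \approx 2.9225 \cdot 10^{-5}$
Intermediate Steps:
$w{\left(n,M \right)} = 44$ ($w{\left(n,M \right)} = \left(-11\right) \left(-4\right) = 44$)
$u = -172$ ($u = 4 + 2 \left(0 - 88\right) = 4 + 2 \left(-88\right) = 4 - 176 = -172$)
$\frac{1}{\left(d{\left(u \right)} + 34268\right) + w{\left(175,r{\left(-3,3 \right)} \right)}} = \frac{1}{\left(-95 + 34268\right) + 44} = \frac{1}{34173 + 44} = \frac{1}{34217}$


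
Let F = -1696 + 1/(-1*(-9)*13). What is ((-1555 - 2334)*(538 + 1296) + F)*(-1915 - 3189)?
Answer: 4260269361392/117 ≈ 3.6413e+10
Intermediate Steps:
F = -198431/117 (F = -1696 + 1/(9*13) = -1696 + 1/117 = -198431/117 ≈ -1696.0)
((-1555 - 2334)*(538 + 1296) + F)*(-1915 - 3189) = ((-1555 - 2334)*(538 + 1296) - 198431/117)*(-1915 - 3189) = (-3889*1834 - 198431/117)*(-5104) = (-7132426 - 198431/117)*(-5104) = -834692273/117*(-5104) = 4260269361392/117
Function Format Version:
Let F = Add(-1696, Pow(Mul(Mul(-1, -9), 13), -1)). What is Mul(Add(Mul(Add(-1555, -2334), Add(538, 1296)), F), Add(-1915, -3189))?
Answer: Rational(4260269361392, 117) ≈ 3.6413e+10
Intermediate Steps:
F = Rational(-198431, 117) (F = Add(-1696, Pow(Mul(9, 13), -1)) = Add(-1696, Pow(117, -1)) = Add(-1696, Rational(1, 117)) = Rational(-198431, 117) ≈ -1696.0)
Mul(Add(Mul(Add(-1555, -2334), Add(538, 1296)), F), Add(-1915, -3189)) = Mul(Add(Mul(Add(-1555, -2334), Add(538, 1296)), Rational(-198431, 117)), Add(-1915, -3189)) = Mul(Add(Mul(-3889, 1834), Rational(-198431, 117)), -5104) = Mul(Add(-7132426, Rational(-198431, 117)), -5104) = Mul(Rational(-834692273, 117), -5104) = Rational(4260269361392, 117)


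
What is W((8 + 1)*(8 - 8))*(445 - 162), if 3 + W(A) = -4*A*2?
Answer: -849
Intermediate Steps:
W(A) = -3 - 8*A (W(A) = -3 - 4*A*2 = -3 - 8*A)
W((8 + 1)*(8 - 8))*(445 - 162) = (-3 - 8*(8 + 1)*(8 - 8))*(445 - 162) = (-3 - 72*0)*283 = (-3 - 8*0)*283 = (-3 + 0)*283 = -3*283 = -849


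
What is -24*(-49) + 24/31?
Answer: 36480/31 ≈ 1176.8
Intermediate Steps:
-24*(-49) + 24/31 = 1176 + 24*(1/31) = 1176 + 24/31 = 36480/31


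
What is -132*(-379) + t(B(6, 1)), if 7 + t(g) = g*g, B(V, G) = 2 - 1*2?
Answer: 50021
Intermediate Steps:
B(V, G) = 0 (B(V, G) = 2 - 2 = 0)
t(g) = -7 + g² (t(g) = -7 + g*g = -7 + g²)
-132*(-379) + t(B(6, 1)) = -132*(-379) + (-7 + 0²) = 50028 + (-7 + 0) = 50028 - 7 = 50021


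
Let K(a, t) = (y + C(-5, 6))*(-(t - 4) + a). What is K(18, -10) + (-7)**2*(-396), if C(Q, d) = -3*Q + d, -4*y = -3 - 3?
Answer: -18684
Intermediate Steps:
y = 3/2 (y = -(-3 - 3)/4 = -1/4*(-6) = 3/2 ≈ 1.5000)
C(Q, d) = d - 3*Q
K(a, t) = 90 - 45*t/2 + 45*a/2 (K(a, t) = (3/2 + (6 - 3*(-5)))*(-(t - 4) + a) = (3/2 + (6 + 15))*(-(-4 + t) + a) = (3/2 + 21)*((4 - t) + a) = 45*(4 + a - t)/2 = 90 - 45*t/2 + 45*a/2)
K(18, -10) + (-7)**2*(-396) = (90 - 45/2*(-10) + (45/2)*18) + (-7)**2*(-396) = (90 + 225 + 405) + 49*(-396) = 720 - 19404 = -18684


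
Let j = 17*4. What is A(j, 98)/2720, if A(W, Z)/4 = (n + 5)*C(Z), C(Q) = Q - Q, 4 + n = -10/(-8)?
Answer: 0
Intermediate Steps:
n = -11/4 (n = -4 - 10/(-8) = -4 - 10*(-⅛) = -4 + 5/4 = -11/4 ≈ -2.7500)
j = 68
C(Q) = 0
A(W, Z) = 0 (A(W, Z) = 4*((-11/4 + 5)*0) = 4*((9/4)*0) = 4*0 = 0)
A(j, 98)/2720 = 0/2720 = 0*(1/2720) = 0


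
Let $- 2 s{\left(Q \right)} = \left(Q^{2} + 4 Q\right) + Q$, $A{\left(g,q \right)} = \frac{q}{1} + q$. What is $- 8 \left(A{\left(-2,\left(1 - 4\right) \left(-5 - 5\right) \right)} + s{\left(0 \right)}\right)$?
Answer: $-480$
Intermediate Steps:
$A{\left(g,q \right)} = 2 q$ ($A{\left(g,q \right)} = 1 q + q = q + q = 2 q$)
$s{\left(Q \right)} = - \frac{5 Q}{2} - \frac{Q^{2}}{2}$ ($s{\left(Q \right)} = - \frac{\left(Q^{2} + 4 Q\right) + Q}{2} = - \frac{Q^{2} + 5 Q}{2} = - \frac{5 Q}{2} - \frac{Q^{2}}{2}$)
$- 8 \left(A{\left(-2,\left(1 - 4\right) \left(-5 - 5\right) \right)} + s{\left(0 \right)}\right) = - 8 \left(2 \left(1 - 4\right) \left(-5 - 5\right) - 0 \left(5 + 0\right)\right) = - 8 \left(2 \left(\left(-3\right) \left(-10\right)\right) - 0 \cdot 5\right) = - 8 \left(2 \cdot 30 + 0\right) = - 8 \left(60 + 0\right) = \left(-8\right) 60 = -480$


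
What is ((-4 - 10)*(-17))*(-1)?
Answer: -238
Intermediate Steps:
((-4 - 10)*(-17))*(-1) = -14*(-17)*(-1) = 238*(-1) = -238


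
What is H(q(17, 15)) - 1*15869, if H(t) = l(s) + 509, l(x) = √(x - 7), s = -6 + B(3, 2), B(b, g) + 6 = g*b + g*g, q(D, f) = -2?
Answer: -15360 + 3*I ≈ -15360.0 + 3.0*I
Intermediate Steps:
B(b, g) = -6 + g² + b*g (B(b, g) = -6 + (g*b + g*g) = -6 + (b*g + g²) = -6 + (g² + b*g) = -6 + g² + b*g)
s = -2 (s = -6 + (-6 + 2² + 3*2) = -6 + (-6 + 4 + 6) = -6 + 4 = -2)
l(x) = √(-7 + x)
H(t) = 509 + 3*I (H(t) = √(-7 - 2) + 509 = √(-9) + 509 = 3*I + 509 = 509 + 3*I)
H(q(17, 15)) - 1*15869 = (509 + 3*I) - 1*15869 = (509 + 3*I) - 15869 = -15360 + 3*I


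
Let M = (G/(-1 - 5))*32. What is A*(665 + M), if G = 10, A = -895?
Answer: -1642325/3 ≈ -5.4744e+5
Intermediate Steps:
M = -160/3 (M = (10/(-1 - 5))*32 = (10/(-6))*32 = (10*(-1/6))*32 = -5/3*32 = -160/3 ≈ -53.333)
A*(665 + M) = -895*(665 - 160/3) = -895*1835/3 = -1642325/3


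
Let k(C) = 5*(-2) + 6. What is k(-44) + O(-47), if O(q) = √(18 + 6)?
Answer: -4 + 2*√6 ≈ 0.89898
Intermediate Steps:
O(q) = 2*√6 (O(q) = √24 = 2*√6)
k(C) = -4 (k(C) = -10 + 6 = -4)
k(-44) + O(-47) = -4 + 2*√6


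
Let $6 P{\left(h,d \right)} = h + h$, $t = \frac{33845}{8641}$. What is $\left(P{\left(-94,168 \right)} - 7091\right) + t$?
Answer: $- \frac{184530712}{25923} \approx -7118.4$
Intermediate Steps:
$t = \frac{33845}{8641}$ ($t = 33845 \cdot \frac{1}{8641} = \frac{33845}{8641} \approx 3.9168$)
$P{\left(h,d \right)} = \frac{h}{3}$ ($P{\left(h,d \right)} = \frac{h + h}{6} = \frac{2 h}{6} = \frac{h}{3}$)
$\left(P{\left(-94,168 \right)} - 7091\right) + t = \left(\frac{1}{3} \left(-94\right) - 7091\right) + \frac{33845}{8641} = \left(- \frac{94}{3} - 7091\right) + \frac{33845}{8641} = - \frac{21367}{3} + \frac{33845}{8641} = - \frac{184530712}{25923}$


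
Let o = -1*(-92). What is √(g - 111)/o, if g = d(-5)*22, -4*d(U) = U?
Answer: I*√334/184 ≈ 0.099324*I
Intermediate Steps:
d(U) = -U/4
o = 92
g = 55/2 (g = -¼*(-5)*22 = (5/4)*22 = 55/2 ≈ 27.500)
√(g - 111)/o = √(55/2 - 111)/92 = √(-167/2)/92 = (I*√334/2)/92 = I*√334/184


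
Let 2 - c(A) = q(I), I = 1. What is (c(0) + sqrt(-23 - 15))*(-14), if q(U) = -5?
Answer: -98 - 14*I*sqrt(38) ≈ -98.0 - 86.302*I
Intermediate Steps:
c(A) = 7 (c(A) = 2 - 1*(-5) = 2 + 5 = 7)
(c(0) + sqrt(-23 - 15))*(-14) = (7 + sqrt(-23 - 15))*(-14) = (7 + sqrt(-38))*(-14) = (7 + I*sqrt(38))*(-14) = -98 - 14*I*sqrt(38)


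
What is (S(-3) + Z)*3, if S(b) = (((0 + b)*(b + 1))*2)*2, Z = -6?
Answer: 54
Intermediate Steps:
S(b) = 4*b*(1 + b) (S(b) = ((b*(1 + b))*2)*2 = (2*b*(1 + b))*2 = 4*b*(1 + b))
(S(-3) + Z)*3 = (4*(-3)*(1 - 3) - 6)*3 = (4*(-3)*(-2) - 6)*3 = (24 - 6)*3 = 18*3 = 54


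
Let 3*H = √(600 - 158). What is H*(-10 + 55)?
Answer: 15*√442 ≈ 315.36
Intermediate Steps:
H = √442/3 (H = √(600 - 158)/3 = √442/3 ≈ 7.0079)
H*(-10 + 55) = (√442/3)*(-10 + 55) = (√442/3)*45 = 15*√442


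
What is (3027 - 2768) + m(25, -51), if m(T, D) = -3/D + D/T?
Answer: 109233/425 ≈ 257.02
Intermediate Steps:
(3027 - 2768) + m(25, -51) = (3027 - 2768) + (-3/(-51) - 51/25) = 259 + (-3*(-1/51) - 51*1/25) = 259 + (1/17 - 51/25) = 259 - 842/425 = 109233/425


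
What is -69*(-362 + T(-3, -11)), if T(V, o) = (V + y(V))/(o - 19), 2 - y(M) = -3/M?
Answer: 124867/5 ≈ 24973.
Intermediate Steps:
y(M) = 2 + 3/M (y(M) = 2 - (-3)/M = 2 + 3/M)
T(V, o) = (2 + V + 3/V)/(-19 + o) (T(V, o) = (V + (2 + 3/V))/(o - 19) = (2 + V + 3/V)/(-19 + o))
-69*(-362 + T(-3, -11)) = -69*(-362 + (3 + (-3)**2 + 2*(-3))/((-3)*(-19 - 11))) = -69*(-362 - 1/3*(3 + 9 - 6)/(-30)) = -69*(-362 - 1/3*(-1/30)*6) = -69*(-362 + 1/15) = -69*(-5429/15) = 124867/5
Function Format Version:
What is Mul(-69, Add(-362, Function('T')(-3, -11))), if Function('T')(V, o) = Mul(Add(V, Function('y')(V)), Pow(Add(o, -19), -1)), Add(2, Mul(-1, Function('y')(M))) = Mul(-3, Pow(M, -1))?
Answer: Rational(124867, 5) ≈ 24973.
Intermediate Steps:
Function('y')(M) = Add(2, Mul(3, Pow(M, -1))) (Function('y')(M) = Add(2, Mul(-1, Mul(-3, Pow(M, -1)))) = Add(2, Mul(3, Pow(M, -1))))
Function('T')(V, o) = Mul(Pow(Add(-19, o), -1), Add(2, V, Mul(3, Pow(V, -1)))) (Function('T')(V, o) = Mul(Add(V, Add(2, Mul(3, Pow(V, -1)))), Pow(Add(o, -19), -1)) = Mul(Add(2, V, Mul(3, Pow(V, -1))), Pow(Add(-19, o), -1)) = Mul(Pow(Add(-19, o), -1), Add(2, V, Mul(3, Pow(V, -1)))))
Mul(-69, Add(-362, Function('T')(-3, -11))) = Mul(-69, Add(-362, Mul(Pow(-3, -1), Pow(Add(-19, -11), -1), Add(3, Pow(-3, 2), Mul(2, -3))))) = Mul(-69, Add(-362, Mul(Rational(-1, 3), Pow(-30, -1), Add(3, 9, -6)))) = Mul(-69, Add(-362, Mul(Rational(-1, 3), Rational(-1, 30), 6))) = Mul(-69, Add(-362, Rational(1, 15))) = Mul(-69, Rational(-5429, 15)) = Rational(124867, 5)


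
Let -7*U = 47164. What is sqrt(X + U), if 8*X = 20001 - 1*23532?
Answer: I*sqrt(5628406)/28 ≈ 84.729*I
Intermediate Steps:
U = -47164/7 (U = -1/7*47164 = -47164/7 ≈ -6737.7)
X = -3531/8 (X = (20001 - 1*23532)/8 = (20001 - 23532)/8 = (1/8)*(-3531) = -3531/8 ≈ -441.38)
sqrt(X + U) = sqrt(-3531/8 - 47164/7) = sqrt(-402029/56) = I*sqrt(5628406)/28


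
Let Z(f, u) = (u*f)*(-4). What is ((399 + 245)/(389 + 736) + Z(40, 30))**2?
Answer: 29153045214736/1265625 ≈ 2.3034e+7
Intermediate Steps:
Z(f, u) = -4*f*u (Z(f, u) = (f*u)*(-4) = -4*f*u)
((399 + 245)/(389 + 736) + Z(40, 30))**2 = ((399 + 245)/(389 + 736) - 4*40*30)**2 = (644/1125 - 4800)**2 = (-5399356/1125)**2 = 29153045214736/1265625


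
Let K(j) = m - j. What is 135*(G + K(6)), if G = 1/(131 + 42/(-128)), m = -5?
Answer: -12410415/8363 ≈ -1484.0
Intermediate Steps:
G = 64/8363 (G = 1/(131 + 42*(-1/128)) = 1/(131 - 21/64) = 1/(8363/64) = 64/8363 ≈ 0.0076528)
K(j) = -5 - j
135*(G + K(6)) = 135*(64/8363 + (-5 - 1*6)) = 135*(64/8363 + (-5 - 6)) = 135*(64/8363 - 11) = 135*(-91929/8363) = -12410415/8363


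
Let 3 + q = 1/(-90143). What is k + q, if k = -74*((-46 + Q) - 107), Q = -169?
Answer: 2147656974/90143 ≈ 23825.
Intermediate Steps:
k = 23828 (k = -74*((-46 - 169) - 107) = -74*(-215 - 107) = -74*(-322) = 23828)
q = -270430/90143 (q = -3 + 1/(-90143) = -3 - 1/90143 = -270430/90143 ≈ -3.0000)
k + q = 23828 - 270430/90143 = 2147656974/90143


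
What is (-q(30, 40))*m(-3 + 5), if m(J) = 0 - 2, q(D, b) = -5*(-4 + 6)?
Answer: -20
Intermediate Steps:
q(D, b) = -10 (q(D, b) = -5*2 = -10)
m(J) = -2
(-q(30, 40))*m(-3 + 5) = -1*(-10)*(-2) = 10*(-2) = -20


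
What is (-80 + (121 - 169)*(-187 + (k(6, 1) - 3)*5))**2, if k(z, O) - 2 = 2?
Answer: 74926336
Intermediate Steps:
k(z, O) = 4 (k(z, O) = 2 + 2 = 4)
(-80 + (121 - 169)*(-187 + (k(6, 1) - 3)*5))**2 = (-80 + (121 - 169)*(-187 + (4 - 3)*5))**2 = (-80 - 48*(-187 + 1*5))**2 = (-80 - 48*(-187 + 5))**2 = (-80 - 48*(-182))**2 = (-80 + 8736)**2 = 8656**2 = 74926336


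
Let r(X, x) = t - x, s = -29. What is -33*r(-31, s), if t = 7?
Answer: -1188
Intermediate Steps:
r(X, x) = 7 - x
-33*r(-31, s) = -33*(7 - 1*(-29)) = -33*(7 + 29) = -33*36 = -1188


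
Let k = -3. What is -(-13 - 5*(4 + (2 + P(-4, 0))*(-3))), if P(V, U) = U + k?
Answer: 48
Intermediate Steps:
P(V, U) = -3 + U (P(V, U) = U - 3 = -3 + U)
-(-13 - 5*(4 + (2 + P(-4, 0))*(-3))) = -(-13 - 5*(4 + (2 + (-3 + 0))*(-3))) = -(-13 - 5*(4 + (2 - 3)*(-3))) = -(-13 - 5*(4 - 1*(-3))) = -(-13 - 5*(4 + 3)) = -(-13 - 5*7) = -(-13 - 35) = -1*(-48) = 48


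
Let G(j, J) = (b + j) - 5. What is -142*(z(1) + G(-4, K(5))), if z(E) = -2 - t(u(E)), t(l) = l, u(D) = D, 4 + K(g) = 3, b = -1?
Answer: 1846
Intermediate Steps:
K(g) = -1 (K(g) = -4 + 3 = -1)
z(E) = -2 - E
G(j, J) = -6 + j (G(j, J) = (-1 + j) - 5 = -6 + j)
-142*(z(1) + G(-4, K(5))) = -142*((-2 - 1*1) + (-6 - 4)) = -142*((-2 - 1) - 10) = -142*(-3 - 10) = -142*(-13) = 1846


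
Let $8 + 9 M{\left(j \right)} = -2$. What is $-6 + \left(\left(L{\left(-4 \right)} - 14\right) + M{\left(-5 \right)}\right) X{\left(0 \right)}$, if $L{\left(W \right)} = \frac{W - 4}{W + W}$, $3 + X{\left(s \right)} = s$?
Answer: $\frac{109}{3} \approx 36.333$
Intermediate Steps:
$X{\left(s \right)} = -3 + s$
$L{\left(W \right)} = \frac{-4 + W}{2 W}$
$M{\left(j \right)} = - \frac{10}{9}$ ($M{\left(j \right)} = - \frac{8}{9} + \frac{1}{9} \left(-2\right) = - \frac{8}{9} - \frac{2}{9} = - \frac{10}{9}$)
$-6 + \left(\left(L{\left(-4 \right)} - 14\right) + M{\left(-5 \right)}\right) X{\left(0 \right)} = -6 + \left(\left(\frac{-4 - 4}{2 \left(-4\right)} - 14\right) - \frac{10}{9}\right) \left(-3 + 0\right) = -6 + \left(\left(\frac{1}{2} \left(- \frac{1}{4}\right) \left(-8\right) - 14\right) - \frac{10}{9}\right) \left(-3\right) = -6 + \left(\left(1 - 14\right) - \frac{10}{9}\right) \left(-3\right) = -6 + \left(-13 - \frac{10}{9}\right) \left(-3\right) = -6 - - \frac{127}{3} = -6 + \frac{127}{3} = \frac{109}{3}$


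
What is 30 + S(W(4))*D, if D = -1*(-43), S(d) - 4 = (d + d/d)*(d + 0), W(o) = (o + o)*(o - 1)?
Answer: 26002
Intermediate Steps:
W(o) = 2*o*(-1 + o) (W(o) = (2*o)*(-1 + o) = 2*o*(-1 + o))
S(d) = 4 + d*(1 + d) (S(d) = 4 + (d + d/d)*(d + 0) = 4 + (d + 1)*d = 4 + (1 + d)*d = 4 + d*(1 + d))
D = 43
30 + S(W(4))*D = 30 + (4 + 2*4*(-1 + 4) + (2*4*(-1 + 4))²)*43 = 30 + (4 + 2*4*3 + (2*4*3)²)*43 = 30 + (4 + 24 + 24²)*43 = 30 + (4 + 24 + 576)*43 = 30 + 604*43 = 30 + 25972 = 26002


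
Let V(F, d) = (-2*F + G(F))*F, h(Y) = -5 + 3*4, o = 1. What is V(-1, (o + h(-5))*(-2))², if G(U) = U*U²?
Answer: 1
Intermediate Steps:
h(Y) = 7 (h(Y) = -5 + 12 = 7)
G(U) = U³
V(F, d) = F*(F³ - 2*F) (V(F, d) = (-2*F + F³)*F = (F³ - 2*F)*F = F*(F³ - 2*F))
V(-1, (o + h(-5))*(-2))² = ((-1)²*(-2 + (-1)²))² = (1*(-2 + 1))² = (1*(-1))² = (-1)² = 1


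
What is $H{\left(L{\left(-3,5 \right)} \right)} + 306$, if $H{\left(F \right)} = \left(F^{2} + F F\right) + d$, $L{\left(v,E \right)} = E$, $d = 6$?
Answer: $362$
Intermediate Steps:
$H{\left(F \right)} = 6 + 2 F^{2}$ ($H{\left(F \right)} = \left(F^{2} + F F\right) + 6 = \left(F^{2} + F^{2}\right) + 6 = 2 F^{2} + 6 = 6 + 2 F^{2}$)
$H{\left(L{\left(-3,5 \right)} \right)} + 306 = \left(6 + 2 \cdot 5^{2}\right) + 306 = \left(6 + 2 \cdot 25\right) + 306 = \left(6 + 50\right) + 306 = 56 + 306 = 362$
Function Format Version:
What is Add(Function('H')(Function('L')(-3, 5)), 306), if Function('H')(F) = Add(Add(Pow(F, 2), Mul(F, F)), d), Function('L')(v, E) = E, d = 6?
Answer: 362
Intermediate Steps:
Function('H')(F) = Add(6, Mul(2, Pow(F, 2))) (Function('H')(F) = Add(Add(Pow(F, 2), Mul(F, F)), 6) = Add(Add(Pow(F, 2), Pow(F, 2)), 6) = Add(Mul(2, Pow(F, 2)), 6) = Add(6, Mul(2, Pow(F, 2))))
Add(Function('H')(Function('L')(-3, 5)), 306) = Add(Add(6, Mul(2, Pow(5, 2))), 306) = Add(Add(6, Mul(2, 25)), 306) = Add(Add(6, 50), 306) = Add(56, 306) = 362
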